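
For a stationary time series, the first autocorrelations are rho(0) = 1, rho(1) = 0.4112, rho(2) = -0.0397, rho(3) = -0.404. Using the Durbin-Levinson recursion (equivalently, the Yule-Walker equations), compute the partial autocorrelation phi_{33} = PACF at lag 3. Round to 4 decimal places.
\phi_{33} = -0.3600

The PACF at lag k is phi_{kk}, the last component of the solution
to the Yule-Walker system G_k phi = r_k where
  (G_k)_{ij} = rho(|i - j|), (r_k)_i = rho(i), i,j = 1..k.
Equivalently, Durbin-Levinson gives phi_{kk} iteratively:
  phi_{11} = rho(1)
  phi_{kk} = [rho(k) - sum_{j=1..k-1} phi_{k-1,j} rho(k-j)]
            / [1 - sum_{j=1..k-1} phi_{k-1,j} rho(j)],
  phi_{k,j} = phi_{k-1,j} - phi_{kk} phi_{k-1,k-j},  j = 1..k-1.
Step k = 1:
  phi_11 = rho(1) = 0.4112.
Step k = 2:
  phi_22 = [rho(2) - phi_11 rho(1)] / [1 - phi_11 rho(1)] = [-0.0397 - (0.4112)(0.4112)] / [1 - (0.4112)(0.4112)]
         = -0.20878544 / 0.83091456 = -0.251272.
  Update: phi_21 = phi_11 - phi_22 phi_11 = 0.4112 - (-0.251272)(0.4112) = 0.514523.
Step k = 3:
  phi_33 = [rho(3) - phi_21 rho(2) - phi_22 rho(1)] / [1 - phi_21 rho(1) - phi_22 rho(2)]
    numerator   = -0.404 - (0.514523)(-0.0397) - (-0.251272)(0.4112) = -0.28025045
    denominator = 1 - (0.514523)(0.4112) - (-0.251272)(-0.0397) = 0.77845266
  phi_33 = -0.28025045 / 0.77845266 = -0.36.
Therefore phi_{33} = -0.3600.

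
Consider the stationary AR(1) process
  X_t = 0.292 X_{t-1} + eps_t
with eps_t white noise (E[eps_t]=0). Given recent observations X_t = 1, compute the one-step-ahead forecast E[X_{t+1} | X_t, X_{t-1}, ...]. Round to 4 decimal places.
E[X_{t+1} \mid \mathcal F_t] = 0.2920

For an AR(p) model X_t = c + sum_i phi_i X_{t-i} + eps_t, the
one-step-ahead conditional mean is
  E[X_{t+1} | X_t, ...] = c + sum_i phi_i X_{t+1-i}.
Substitute known values:
  E[X_{t+1} | ...] = (0.292) * (1)
                   = 0.2920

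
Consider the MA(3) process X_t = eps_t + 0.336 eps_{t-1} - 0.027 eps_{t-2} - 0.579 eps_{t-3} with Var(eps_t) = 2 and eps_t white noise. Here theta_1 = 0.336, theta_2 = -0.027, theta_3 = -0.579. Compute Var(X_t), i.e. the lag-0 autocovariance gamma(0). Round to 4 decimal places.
\gamma(0) = 2.8977

For an MA(q) process X_t = eps_t + sum_i theta_i eps_{t-i} with
Var(eps_t) = sigma^2, the variance is
  gamma(0) = sigma^2 * (1 + sum_i theta_i^2).
  sum_i theta_i^2 = (0.336)^2 + (-0.027)^2 + (-0.579)^2 = 0.112896 + 0.000729 + 0.335241 = 0.448866.
  gamma(0) = 2 * (1 + 0.448866) = 2 * 1.448866 = 2.897732, which rounds to 2.8977.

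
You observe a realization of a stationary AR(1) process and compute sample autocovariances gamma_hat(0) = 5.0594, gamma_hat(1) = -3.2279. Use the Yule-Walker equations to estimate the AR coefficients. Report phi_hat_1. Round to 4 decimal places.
\hat\phi_{1} = -0.6380

The Yule-Walker equations for an AR(p) process read, in matrix form,
  Gamma_p phi = r_p,   with   (Gamma_p)_{ij} = gamma(|i - j|),
                       (r_p)_i = gamma(i),   i,j = 1..p.
Substitute the sample gammas (Toeplitz matrix and right-hand side of size 1):
  Gamma_p = [[5.0594]]
  r_p     = [-3.2279]
With p = 1 this is the single equation gamma(0) phi_1 = gamma(1):
  phi_hat_1 = gamma(1) / gamma(0) = -3.2279 / 5.0594 = -0.6380.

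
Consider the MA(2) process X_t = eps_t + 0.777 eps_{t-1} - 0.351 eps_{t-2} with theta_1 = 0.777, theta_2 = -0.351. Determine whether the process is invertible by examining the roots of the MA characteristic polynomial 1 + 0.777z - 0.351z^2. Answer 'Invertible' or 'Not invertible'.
\text{Not invertible}

The MA(q) characteristic polynomial is P(z) = 1 + 0.777z - 0.351z^2.
Invertibility requires all roots to lie outside the unit circle, i.e. |z| > 1 for every root.
Set 1 + (0.777) z + (-0.351) z^2 = 0, i.e. a z^2 + b z + c = 0 with a = -0.351, b = 0.777, c = 1.
Discriminant D = b^2 - 4ac = (0.777)^2 - 4*(-0.351)*1 = 0.603729 - (-1.404) = 2.007729.
D >= 0, so the roots are real: z = (-b +/- sqrt(D)) / (2a) = (-0.777 +/- 1.416944) / (-0.702).
  z_1 = (-0.777 + 1.416944) / (-0.702) = -0.9116,   |z_1| = 0.9116.
  z_2 = (-0.777 - 1.416944) / (-0.702) = 3.1253,   |z_2| = 3.1253.
Moduli of all roots: 0.9116, 3.1253.
All moduli strictly greater than 1? No.
Verdict: Not invertible.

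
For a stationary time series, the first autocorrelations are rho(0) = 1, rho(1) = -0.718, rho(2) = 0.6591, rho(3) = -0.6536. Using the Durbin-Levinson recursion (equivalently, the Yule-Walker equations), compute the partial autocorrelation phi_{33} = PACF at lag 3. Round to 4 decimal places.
\phi_{33} = -0.2440

The PACF at lag k is phi_{kk}, the last component of the solution
to the Yule-Walker system G_k phi = r_k where
  (G_k)_{ij} = rho(|i - j|), (r_k)_i = rho(i), i,j = 1..k.
Equivalently, Durbin-Levinson gives phi_{kk} iteratively:
  phi_{11} = rho(1)
  phi_{kk} = [rho(k) - sum_{j=1..k-1} phi_{k-1,j} rho(k-j)]
            / [1 - sum_{j=1..k-1} phi_{k-1,j} rho(j)],
  phi_{k,j} = phi_{k-1,j} - phi_{kk} phi_{k-1,k-j},  j = 1..k-1.
Step k = 1:
  phi_11 = rho(1) = -0.718.
Step k = 2:
  phi_22 = [rho(2) - phi_11 rho(1)] / [1 - phi_11 rho(1)] = [0.6591 - (-0.718)(-0.718)] / [1 - (-0.718)(-0.718)]
         = 0.143576 / 0.484476 = 0.296353.
  Update: phi_21 = phi_11 - phi_22 phi_11 = -0.718 - (0.296353)(-0.718) = -0.505218.
Step k = 3:
  phi_33 = [rho(3) - phi_21 rho(2) - phi_22 rho(1)] / [1 - phi_21 rho(1) - phi_22 rho(2)]
    numerator   = -0.6536 - (-0.505218)(0.6591) - (0.296353)(-0.718) = -0.10782896
    denominator = 1 - (-0.505218)(-0.718) - (0.296353)(0.6591) = 0.4419268
  phi_33 = -0.10782896 / 0.4419268 = -0.244.
Therefore phi_{33} = -0.2440.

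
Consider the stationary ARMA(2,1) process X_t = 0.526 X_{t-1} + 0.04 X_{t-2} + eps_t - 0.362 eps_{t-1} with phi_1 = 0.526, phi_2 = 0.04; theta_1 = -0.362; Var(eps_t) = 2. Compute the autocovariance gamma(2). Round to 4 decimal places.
\gamma(2) = 0.2932

Multiply the model equation by X_{t-k} and take expectations. With theta_0 = psi_0 = 1 and psi_j the MA(infinity) weights, this gives
  gamma(k) - sum_i phi_i gamma(k-i) = c_k,
  c_k = sigma^2 * sum_{j=k..q} theta_j psi_{j-k}   (c_k = 0 for k > q),
using gamma(-m) = gamma(m).
psi-weights needed (psi_j = theta_j + sum_i phi_i psi_{j-i}):
  psi_1 = theta_1 + phi_1 = -0.362 + (0.526) = 0.164
Right-hand sides:
  c_0 = sigma^2 (1 + theta_1 psi_1) = 2 * (1 + (-0.362)(0.164)) = 2 * 0.940632 = 1.881264
  c_1 = sigma^2 theta_1 = 2 * (-0.362) = -0.724
  c_2 = 0
Equations for k = 0, 1, 2 (AR order 2, c_2 = 0):
  (E0) gamma(0) = phi_1 gamma(1) + phi_2 gamma(2) + c_0
  (E1) gamma(1) = phi_1 gamma(0) + phi_2 gamma(1) + c_1
  (E2) gamma(2) = phi_1 gamma(1) + phi_2 gamma(0)
From (E1): gamma(1) = A gamma(0) + B with
  A = phi_1 / (1 - phi_2) = 0.526 / 0.96 = 0.547917,   B = c_1 / (1 - phi_2) = -0.724 / 0.96 = -0.754167.
Insert (E2) into (E0): gamma(0) (1 - phi_2^2) = phi_1 (1 + phi_2) gamma(1) + c_0.
  phi_1 (1 + phi_2) = (0.526)(1.04) = 0.54704,   1 - phi_2^2 = 0.9984.
Replace gamma(1) by A gamma(0) + B and collect gamma(0):
  gamma(0) [0.9984 - (0.54704)(0.547917)] = (0.54704)(-0.754167) + 1.881264
  gamma(0) * 0.698668 = 1.468705
  gamma(0) = 1.468705 / 0.698668 = 2.102151.
  gamma(1) = A gamma(0) + B = (0.547917)(2.102151) + (-0.754167) = 0.397637.
  gamma(2) = phi_1 gamma(1) + phi_2 gamma(0) = (0.526)(0.397637) + (0.04)(2.102151) = 0.293243.
Therefore gamma(2) = 0.2932 (to 4 decimal places).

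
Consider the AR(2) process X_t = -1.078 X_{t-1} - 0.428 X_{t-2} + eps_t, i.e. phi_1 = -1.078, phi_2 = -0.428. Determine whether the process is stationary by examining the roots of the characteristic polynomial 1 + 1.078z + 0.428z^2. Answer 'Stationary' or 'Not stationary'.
\text{Stationary}

The AR(p) characteristic polynomial is P(z) = 1 + 1.078z + 0.428z^2.
Stationarity requires all roots to lie outside the unit circle, i.e. |z| > 1 for every root.
Set 1 + (1.078) z + (0.428) z^2 = 0, i.e. a z^2 + b z + c = 0 with a = 0.428, b = 1.078, c = 1.
Discriminant D = b^2 - 4ac = (1.078)^2 - 4*(0.428)*1 = 1.162084 - (1.712) = -0.549916.
D < 0, so the roots are the complex-conjugate pair z = (-b +/- i sqrt(-D)) / (2a) = -1.2593 +/- 0.8663i.
For a conjugate pair |z|^2 = z * conj(z) = (product of roots) = c/a = 1/(0.428) = 2.336449, so |z| = sqrt(2.336449) = 1.5285 for both roots.
Moduli of all roots: 1.5285, 1.5285.
All moduli strictly greater than 1? Yes.
Verdict: Stationary.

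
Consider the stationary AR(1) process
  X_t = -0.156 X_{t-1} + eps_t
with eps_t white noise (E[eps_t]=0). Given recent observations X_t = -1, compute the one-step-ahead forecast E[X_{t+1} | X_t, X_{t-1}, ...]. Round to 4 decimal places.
E[X_{t+1} \mid \mathcal F_t] = 0.1560

For an AR(p) model X_t = c + sum_i phi_i X_{t-i} + eps_t, the
one-step-ahead conditional mean is
  E[X_{t+1} | X_t, ...] = c + sum_i phi_i X_{t+1-i}.
Substitute known values:
  E[X_{t+1} | ...] = (-0.156) * (-1)
                   = 0.1560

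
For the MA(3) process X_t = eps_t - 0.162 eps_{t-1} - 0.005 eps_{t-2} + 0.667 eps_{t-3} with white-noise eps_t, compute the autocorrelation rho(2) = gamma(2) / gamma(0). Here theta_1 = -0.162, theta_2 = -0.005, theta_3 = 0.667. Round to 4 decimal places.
\rho(2) = -0.0768

For an MA(q) process with theta_0 = 1, the autocovariance is
  gamma(k) = sigma^2 * sum_{i=0..q-k} theta_i * theta_{i+k},
and rho(k) = gamma(k) / gamma(0). Sigma^2 cancels.
  numerator   = (1)*(-0.005) + (-0.162)*(0.667) = -0.113054.
  denominator = (1)^2 + (-0.162)^2 + (-0.005)^2 + (0.667)^2 = 1.471158.
  rho(2) = -0.113054 / 1.471158 = -0.0768.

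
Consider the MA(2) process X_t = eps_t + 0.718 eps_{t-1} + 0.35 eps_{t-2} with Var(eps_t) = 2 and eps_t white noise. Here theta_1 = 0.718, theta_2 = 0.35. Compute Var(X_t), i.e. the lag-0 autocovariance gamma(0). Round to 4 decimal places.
\gamma(0) = 3.2760

For an MA(q) process X_t = eps_t + sum_i theta_i eps_{t-i} with
Var(eps_t) = sigma^2, the variance is
  gamma(0) = sigma^2 * (1 + sum_i theta_i^2).
  sum_i theta_i^2 = (0.718)^2 + (0.35)^2 = 0.515524 + 0.1225 = 0.638024.
  gamma(0) = 2 * (1 + 0.638024) = 2 * 1.638024 = 3.276048, which rounds to 3.2760.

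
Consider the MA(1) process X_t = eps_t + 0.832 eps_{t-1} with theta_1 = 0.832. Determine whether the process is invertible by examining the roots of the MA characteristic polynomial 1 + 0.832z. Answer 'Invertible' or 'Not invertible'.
\text{Invertible}

The MA(q) characteristic polynomial is P(z) = 1 + 0.832z.
Invertibility requires all roots to lie outside the unit circle, i.e. |z| > 1 for every root.
This is linear in z: 1 + (0.832) z = 0  =>  z = -1/(0.832) = -1.201923,  |z| = 1.201923.
Moduli of all roots: 1.2019.
All moduli strictly greater than 1? Yes.
Verdict: Invertible.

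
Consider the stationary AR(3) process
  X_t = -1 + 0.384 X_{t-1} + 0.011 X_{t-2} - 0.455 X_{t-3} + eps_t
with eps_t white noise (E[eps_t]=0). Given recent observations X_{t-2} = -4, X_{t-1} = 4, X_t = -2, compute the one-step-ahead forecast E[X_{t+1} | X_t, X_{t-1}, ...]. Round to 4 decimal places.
E[X_{t+1} \mid \mathcal F_t] = 0.0960

For an AR(p) model X_t = c + sum_i phi_i X_{t-i} + eps_t, the
one-step-ahead conditional mean is
  E[X_{t+1} | X_t, ...] = c + sum_i phi_i X_{t+1-i}.
Substitute known values:
  E[X_{t+1} | ...] = -1 + (0.384) * (-2) + (0.011) * (4) + (-0.455) * (-4)
                   = 0.0960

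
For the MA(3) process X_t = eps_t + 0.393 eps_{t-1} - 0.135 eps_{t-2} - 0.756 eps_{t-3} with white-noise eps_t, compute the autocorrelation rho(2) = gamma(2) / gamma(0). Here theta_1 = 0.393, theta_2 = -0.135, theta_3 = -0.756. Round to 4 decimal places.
\rho(2) = -0.2477

For an MA(q) process with theta_0 = 1, the autocovariance is
  gamma(k) = sigma^2 * sum_{i=0..q-k} theta_i * theta_{i+k},
and rho(k) = gamma(k) / gamma(0). Sigma^2 cancels.
  numerator   = (1)*(-0.135) + (0.393)*(-0.756) = -0.432108.
  denominator = (1)^2 + (0.393)^2 + (-0.135)^2 + (-0.756)^2 = 1.74421.
  rho(2) = -0.432108 / 1.74421 = -0.2477.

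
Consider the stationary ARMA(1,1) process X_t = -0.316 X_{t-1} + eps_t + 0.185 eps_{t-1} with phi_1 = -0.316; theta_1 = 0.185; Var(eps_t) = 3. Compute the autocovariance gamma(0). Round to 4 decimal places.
\gamma(0) = 3.0572

Multiply the model equation by X_{t-k} and take expectations. With theta_0 = psi_0 = 1 and psi_j the MA(infinity) weights, this gives
  gamma(k) - sum_i phi_i gamma(k-i) = c_k,
  c_k = sigma^2 * sum_{j=k..q} theta_j psi_{j-k}   (c_k = 0 for k > q),
using gamma(-m) = gamma(m).
psi-weights needed (psi_j = theta_j + sum_i phi_i psi_{j-i}):
  psi_1 = theta_1 + phi_1 = 0.185 + (-0.316) = -0.131
Right-hand sides:
  c_0 = sigma^2 (1 + theta_1 psi_1) = 3 * (1 + (0.185)(-0.131)) = 3 * 0.975765 = 2.927295
  c_1 = sigma^2 theta_1 = 3 * (0.185) = 0.555
  c_2 = 0
Equations for k = 0 and k = 1 (AR order 1):
  gamma(0) = phi_1 gamma(1) + c_0
  gamma(1) = phi_1 gamma(0) + c_1
Substituting the second into the first: gamma(0) (1 - phi_1^2) = c_0 + phi_1 c_1, so
  gamma(0) = (c_0 + phi_1 c_1) / (1 - phi_1^2) = (2.927295 + (-0.316)(0.555)) / (1 - (-0.316)^2) = 2.751915 / 0.900144 = 3.057194.
Therefore gamma(0) = 3.0572 (to 4 decimal places).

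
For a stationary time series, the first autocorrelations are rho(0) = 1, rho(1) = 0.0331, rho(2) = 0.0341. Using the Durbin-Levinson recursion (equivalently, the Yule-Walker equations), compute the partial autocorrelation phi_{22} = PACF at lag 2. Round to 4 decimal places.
\phi_{22} = 0.0330

The PACF at lag k is phi_{kk}, the last component of the solution
to the Yule-Walker system G_k phi = r_k where
  (G_k)_{ij} = rho(|i - j|), (r_k)_i = rho(i), i,j = 1..k.
Equivalently, Durbin-Levinson gives phi_{kk} iteratively:
  phi_{11} = rho(1)
  phi_{kk} = [rho(k) - sum_{j=1..k-1} phi_{k-1,j} rho(k-j)]
            / [1 - sum_{j=1..k-1} phi_{k-1,j} rho(j)],
  phi_{k,j} = phi_{k-1,j} - phi_{kk} phi_{k-1,k-j},  j = 1..k-1.
Step k = 1:
  phi_11 = rho(1) = 0.0331.
Step k = 2:
  phi_22 = [rho(2) - phi_11 rho(1)] / [1 - phi_11 rho(1)] = [0.0341 - (0.0331)(0.0331)] / [1 - (0.0331)(0.0331)]
         = 0.03300439 / 0.99890439 = 0.033.
Therefore phi_{22} = 0.0330.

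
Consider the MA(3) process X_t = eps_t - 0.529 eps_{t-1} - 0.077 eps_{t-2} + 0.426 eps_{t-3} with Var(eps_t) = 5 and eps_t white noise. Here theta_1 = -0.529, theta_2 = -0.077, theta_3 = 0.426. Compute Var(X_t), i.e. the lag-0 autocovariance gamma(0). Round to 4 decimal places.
\gamma(0) = 7.3362

For an MA(q) process X_t = eps_t + sum_i theta_i eps_{t-i} with
Var(eps_t) = sigma^2, the variance is
  gamma(0) = sigma^2 * (1 + sum_i theta_i^2).
  sum_i theta_i^2 = (-0.529)^2 + (-0.077)^2 + (0.426)^2 = 0.279841 + 0.005929 + 0.181476 = 0.467246.
  gamma(0) = 5 * (1 + 0.467246) = 5 * 1.467246 = 7.33623, which rounds to 7.3362.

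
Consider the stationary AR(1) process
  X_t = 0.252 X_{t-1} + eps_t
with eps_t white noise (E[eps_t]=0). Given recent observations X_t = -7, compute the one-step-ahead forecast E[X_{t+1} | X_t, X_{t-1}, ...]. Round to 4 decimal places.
E[X_{t+1} \mid \mathcal F_t] = -1.7640

For an AR(p) model X_t = c + sum_i phi_i X_{t-i} + eps_t, the
one-step-ahead conditional mean is
  E[X_{t+1} | X_t, ...] = c + sum_i phi_i X_{t+1-i}.
Substitute known values:
  E[X_{t+1} | ...] = (0.252) * (-7)
                   = -1.7640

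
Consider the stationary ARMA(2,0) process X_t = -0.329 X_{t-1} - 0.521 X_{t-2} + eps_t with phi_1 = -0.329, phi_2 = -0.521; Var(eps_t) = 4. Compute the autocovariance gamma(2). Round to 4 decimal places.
\gamma(2) = -2.5910

Multiply the model equation by X_{t-k} and take expectations. With theta_0 = psi_0 = 1 and psi_j the MA(infinity) weights, this gives
  gamma(k) - sum_i phi_i gamma(k-i) = c_k,
  c_k = sigma^2 * sum_{j=k..q} theta_j psi_{j-k}   (c_k = 0 for k > q),
using gamma(-m) = gamma(m).
Pure AR (q = 0): c_0 = sigma^2 = 4, c_k = 0 for k >= 1.
Equations for k = 0, 1, 2 (AR order 2, c_2 = 0):
  (E0) gamma(0) = phi_1 gamma(1) + phi_2 gamma(2) + c_0
  (E1) gamma(1) = phi_1 gamma(0) + phi_2 gamma(1) + c_1
  (E2) gamma(2) = phi_1 gamma(1) + phi_2 gamma(0)
From (E1): gamma(1) = A gamma(0) + B with
  A = phi_1 / (1 - phi_2) = -0.329 / 1.521 = -0.216305,   B = c_1 / (1 - phi_2) = 0 / 1.521 = 0.
Insert (E2) into (E0): gamma(0) (1 - phi_2^2) = phi_1 (1 + phi_2) gamma(1) + c_0.
  phi_1 (1 + phi_2) = (-0.329)(0.479) = -0.157591,   1 - phi_2^2 = 0.728559.
Replace gamma(1) by A gamma(0) + B and collect gamma(0):
  gamma(0) [0.728559 - (-0.157591)(-0.216305)] = c_0 = 4
  gamma(0) * 0.694471 = 4
  gamma(0) = 4 / 0.694471 = 5.759778.
  gamma(1) = A gamma(0) = (-0.216305)(5.759778) = -1.245869.
  gamma(2) = phi_1 gamma(1) + phi_2 gamma(0) = (-0.329)(-1.245869) + (-0.521)(5.759778) = -2.590953.
Therefore gamma(2) = -2.5910 (to 4 decimal places).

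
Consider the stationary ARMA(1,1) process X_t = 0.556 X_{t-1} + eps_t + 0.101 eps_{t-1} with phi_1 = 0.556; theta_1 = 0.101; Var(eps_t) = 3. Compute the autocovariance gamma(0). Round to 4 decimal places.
\gamma(0) = 4.8744

Multiply the model equation by X_{t-k} and take expectations. With theta_0 = psi_0 = 1 and psi_j the MA(infinity) weights, this gives
  gamma(k) - sum_i phi_i gamma(k-i) = c_k,
  c_k = sigma^2 * sum_{j=k..q} theta_j psi_{j-k}   (c_k = 0 for k > q),
using gamma(-m) = gamma(m).
psi-weights needed (psi_j = theta_j + sum_i phi_i psi_{j-i}):
  psi_1 = theta_1 + phi_1 = 0.101 + (0.556) = 0.657
Right-hand sides:
  c_0 = sigma^2 (1 + theta_1 psi_1) = 3 * (1 + (0.101)(0.657)) = 3 * 1.066357 = 3.199071
  c_1 = sigma^2 theta_1 = 3 * (0.101) = 0.303
  c_2 = 0
Equations for k = 0 and k = 1 (AR order 1):
  gamma(0) = phi_1 gamma(1) + c_0
  gamma(1) = phi_1 gamma(0) + c_1
Substituting the second into the first: gamma(0) (1 - phi_1^2) = c_0 + phi_1 c_1, so
  gamma(0) = (c_0 + phi_1 c_1) / (1 - phi_1^2) = (3.199071 + (0.556)(0.303)) / (1 - (0.556)^2) = 3.367539 / 0.690864 = 4.874388.
Therefore gamma(0) = 4.8744 (to 4 decimal places).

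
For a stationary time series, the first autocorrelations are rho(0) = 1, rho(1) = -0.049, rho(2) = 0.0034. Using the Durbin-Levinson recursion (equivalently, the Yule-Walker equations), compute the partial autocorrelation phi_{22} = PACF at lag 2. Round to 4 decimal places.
\phi_{22} = 0.0010

The PACF at lag k is phi_{kk}, the last component of the solution
to the Yule-Walker system G_k phi = r_k where
  (G_k)_{ij} = rho(|i - j|), (r_k)_i = rho(i), i,j = 1..k.
Equivalently, Durbin-Levinson gives phi_{kk} iteratively:
  phi_{11} = rho(1)
  phi_{kk} = [rho(k) - sum_{j=1..k-1} phi_{k-1,j} rho(k-j)]
            / [1 - sum_{j=1..k-1} phi_{k-1,j} rho(j)],
  phi_{k,j} = phi_{k-1,j} - phi_{kk} phi_{k-1,k-j},  j = 1..k-1.
Step k = 1:
  phi_11 = rho(1) = -0.049.
Step k = 2:
  phi_22 = [rho(2) - phi_11 rho(1)] / [1 - phi_11 rho(1)] = [0.0034 - (-0.049)(-0.049)] / [1 - (-0.049)(-0.049)]
         = 0.000999 / 0.997599 = 0.001.
Therefore phi_{22} = 0.0010.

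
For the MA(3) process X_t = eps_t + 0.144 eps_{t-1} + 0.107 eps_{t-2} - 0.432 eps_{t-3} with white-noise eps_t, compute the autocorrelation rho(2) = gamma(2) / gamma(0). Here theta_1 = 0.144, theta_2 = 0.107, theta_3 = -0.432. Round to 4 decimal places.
\rho(2) = 0.0368

For an MA(q) process with theta_0 = 1, the autocovariance is
  gamma(k) = sigma^2 * sum_{i=0..q-k} theta_i * theta_{i+k},
and rho(k) = gamma(k) / gamma(0). Sigma^2 cancels.
  numerator   = (1)*(0.107) + (0.144)*(-0.432) = 0.044792.
  denominator = (1)^2 + (0.144)^2 + (0.107)^2 + (-0.432)^2 = 1.218809.
  rho(2) = 0.044792 / 1.218809 = 0.0368.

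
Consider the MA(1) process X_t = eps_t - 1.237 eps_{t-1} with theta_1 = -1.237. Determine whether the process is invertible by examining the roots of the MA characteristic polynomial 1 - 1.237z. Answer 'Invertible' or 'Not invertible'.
\text{Not invertible}

The MA(q) characteristic polynomial is P(z) = 1 - 1.237z.
Invertibility requires all roots to lie outside the unit circle, i.e. |z| > 1 for every root.
This is linear in z: 1 + (-1.237) z = 0  =>  z = -1/(-1.237) = 0.808407,  |z| = 0.808407.
Moduli of all roots: 0.8084.
All moduli strictly greater than 1? No.
Verdict: Not invertible.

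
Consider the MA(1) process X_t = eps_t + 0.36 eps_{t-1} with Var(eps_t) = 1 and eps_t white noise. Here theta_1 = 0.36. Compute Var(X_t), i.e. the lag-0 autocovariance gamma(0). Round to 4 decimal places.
\gamma(0) = 1.1296

For an MA(q) process X_t = eps_t + sum_i theta_i eps_{t-i} with
Var(eps_t) = sigma^2, the variance is
  gamma(0) = sigma^2 * (1 + sum_i theta_i^2).
  sum_i theta_i^2 = (0.36)^2 = 0.1296.
  gamma(0) = 1 * (1 + 0.1296) = 1 * 1.1296 = 1.1296.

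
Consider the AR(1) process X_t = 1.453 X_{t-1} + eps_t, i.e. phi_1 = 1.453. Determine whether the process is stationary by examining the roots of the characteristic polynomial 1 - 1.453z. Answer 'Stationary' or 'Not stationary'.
\text{Not stationary}

The AR(p) characteristic polynomial is P(z) = 1 - 1.453z.
Stationarity requires all roots to lie outside the unit circle, i.e. |z| > 1 for every root.
This is linear in z: 1 + (-1.453) z = 0  =>  z = -1/(-1.453) = 0.688231,  |z| = 0.688231.
Moduli of all roots: 0.6882.
All moduli strictly greater than 1? No.
Verdict: Not stationary.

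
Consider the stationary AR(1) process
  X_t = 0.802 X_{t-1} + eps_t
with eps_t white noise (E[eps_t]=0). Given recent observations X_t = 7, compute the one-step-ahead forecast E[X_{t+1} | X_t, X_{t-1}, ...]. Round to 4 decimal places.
E[X_{t+1} \mid \mathcal F_t] = 5.6140

For an AR(p) model X_t = c + sum_i phi_i X_{t-i} + eps_t, the
one-step-ahead conditional mean is
  E[X_{t+1} | X_t, ...] = c + sum_i phi_i X_{t+1-i}.
Substitute known values:
  E[X_{t+1} | ...] = (0.802) * (7)
                   = 5.6140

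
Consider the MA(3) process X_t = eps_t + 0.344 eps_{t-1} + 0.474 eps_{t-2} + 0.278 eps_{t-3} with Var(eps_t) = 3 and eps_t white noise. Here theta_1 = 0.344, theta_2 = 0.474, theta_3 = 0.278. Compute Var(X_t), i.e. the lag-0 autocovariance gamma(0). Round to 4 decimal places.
\gamma(0) = 4.2609

For an MA(q) process X_t = eps_t + sum_i theta_i eps_{t-i} with
Var(eps_t) = sigma^2, the variance is
  gamma(0) = sigma^2 * (1 + sum_i theta_i^2).
  sum_i theta_i^2 = (0.344)^2 + (0.474)^2 + (0.278)^2 = 0.118336 + 0.224676 + 0.077284 = 0.420296.
  gamma(0) = 3 * (1 + 0.420296) = 3 * 1.420296 = 4.260888, which rounds to 4.2609.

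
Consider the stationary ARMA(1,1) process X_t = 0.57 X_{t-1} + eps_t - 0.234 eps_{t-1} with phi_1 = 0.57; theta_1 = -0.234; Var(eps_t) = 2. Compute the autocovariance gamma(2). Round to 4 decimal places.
\gamma(2) = 0.4917

Multiply the model equation by X_{t-k} and take expectations. With theta_0 = psi_0 = 1 and psi_j the MA(infinity) weights, this gives
  gamma(k) - sum_i phi_i gamma(k-i) = c_k,
  c_k = sigma^2 * sum_{j=k..q} theta_j psi_{j-k}   (c_k = 0 for k > q),
using gamma(-m) = gamma(m).
psi-weights needed (psi_j = theta_j + sum_i phi_i psi_{j-i}):
  psi_1 = theta_1 + phi_1 = -0.234 + (0.57) = 0.336
Right-hand sides:
  c_0 = sigma^2 (1 + theta_1 psi_1) = 2 * (1 + (-0.234)(0.336)) = 2 * 0.921376 = 1.842752
  c_1 = sigma^2 theta_1 = 2 * (-0.234) = -0.468
  c_2 = 0
Equations for k = 0 and k = 1 (AR order 1):
  gamma(0) = phi_1 gamma(1) + c_0
  gamma(1) = phi_1 gamma(0) + c_1
Substituting the second into the first: gamma(0) (1 - phi_1^2) = c_0 + phi_1 c_1, so
  gamma(0) = (c_0 + phi_1 c_1) / (1 - phi_1^2) = (1.842752 + (0.57)(-0.468)) / (1 - (0.57)^2) = 1.575992 / 0.6751 = 2.334457.
  gamma(1) = phi_1 gamma(0) + c_1 = (0.57)(2.334457) + (-0.468) = 0.862641.
For k = 2 (> q): gamma(2) = phi_1 gamma(1) = (0.57)(0.862641) = 0.491705.
Therefore gamma(2) = 0.4917 (to 4 decimal places).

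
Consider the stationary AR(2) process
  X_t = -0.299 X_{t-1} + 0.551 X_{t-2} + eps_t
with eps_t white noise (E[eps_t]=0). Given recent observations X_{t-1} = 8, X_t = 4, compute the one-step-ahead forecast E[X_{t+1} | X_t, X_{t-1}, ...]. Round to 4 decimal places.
E[X_{t+1} \mid \mathcal F_t] = 3.2120

For an AR(p) model X_t = c + sum_i phi_i X_{t-i} + eps_t, the
one-step-ahead conditional mean is
  E[X_{t+1} | X_t, ...] = c + sum_i phi_i X_{t+1-i}.
Substitute known values:
  E[X_{t+1} | ...] = (-0.299) * (4) + (0.551) * (8)
                   = 3.2120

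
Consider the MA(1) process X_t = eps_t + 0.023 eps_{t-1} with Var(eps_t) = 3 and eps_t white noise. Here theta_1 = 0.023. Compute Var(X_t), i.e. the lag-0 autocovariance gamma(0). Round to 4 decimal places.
\gamma(0) = 3.0016

For an MA(q) process X_t = eps_t + sum_i theta_i eps_{t-i} with
Var(eps_t) = sigma^2, the variance is
  gamma(0) = sigma^2 * (1 + sum_i theta_i^2).
  sum_i theta_i^2 = (0.023)^2 = 0.000529.
  gamma(0) = 3 * (1 + 0.000529) = 3 * 1.000529 = 3.001587, which rounds to 3.0016.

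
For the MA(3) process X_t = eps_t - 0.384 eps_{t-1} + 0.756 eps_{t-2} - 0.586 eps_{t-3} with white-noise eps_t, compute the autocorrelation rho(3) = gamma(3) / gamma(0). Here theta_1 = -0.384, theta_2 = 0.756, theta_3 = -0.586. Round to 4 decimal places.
\rho(3) = -0.2841

For an MA(q) process with theta_0 = 1, the autocovariance is
  gamma(k) = sigma^2 * sum_{i=0..q-k} theta_i * theta_{i+k},
and rho(k) = gamma(k) / gamma(0). Sigma^2 cancels.
  numerator   = (1)*(-0.586) = -0.586.
  denominator = (1)^2 + (-0.384)^2 + (0.756)^2 + (-0.586)^2 = 2.062388.
  rho(3) = -0.586 / 2.062388 = -0.2841.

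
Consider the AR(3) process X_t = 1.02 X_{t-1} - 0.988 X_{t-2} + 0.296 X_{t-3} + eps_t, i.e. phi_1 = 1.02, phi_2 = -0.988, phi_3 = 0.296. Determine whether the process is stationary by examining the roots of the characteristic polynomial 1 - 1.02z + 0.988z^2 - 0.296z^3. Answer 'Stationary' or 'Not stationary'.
\text{Stationary}

The AR(p) characteristic polynomial is P(z) = 1 - 1.02z + 0.988z^2 - 0.296z^3.
Stationarity requires all roots to lie outside the unit circle, i.e. |z| > 1 for every root.
Degree 3: look for a simple real root z0 first, then factor out (1 - z/z0) and solve the remaining quadratic.
Testing z0 = 2.5: P(2.5) = 1 + (-1.02)(2.5) + (0.988)(2.5)^2 + (-0.296)(2.5)^3
  = 1 + (-2.55) + (6.175) + (-4.625) = 0.  So z_0 = 2.5 is a root, |z_0| = 2.5.
Divide out the factor (1 - 0.4 z) = (1 - z/z0) (since 1/z0 = 0.4):
  P(z) = (1 - 0.4 z)(1 + (-0.62) z + (0.74) z^2)
  [check: z-coef -0.62 - (0.4) = -1.02; z^2-coef 0.74 - (0.4)(-0.62) = 0.988; z^3-coef -(0.4)(0.74) = -0.296.]
Remaining roots from the quadratic factor 1 + (-0.62) z + (0.74) z^2:
  Set 1 + (-0.62) z + (0.74) z^2 = 0, i.e. a z^2 + b z + c = 0 with a = 0.74, b = -0.62, c = 1.
  Discriminant D = b^2 - 4ac = (-0.62)^2 - 4*(0.74)*1 = 0.3844 - (2.96) = -2.5756.
  D < 0, so the roots are the complex-conjugate pair z = (-b +/- i sqrt(-D)) / (2a) = 0.4189 +/- 1.0844i.
  For a conjugate pair |z|^2 = z * conj(z) = (product of roots) = c/a = 1/(0.74) = 1.351351, so |z| = sqrt(1.351351) = 1.1625 for both roots.
Moduli of all roots: 2.5000, 1.1625, 1.1625.
All moduli strictly greater than 1? Yes.
Verdict: Stationary.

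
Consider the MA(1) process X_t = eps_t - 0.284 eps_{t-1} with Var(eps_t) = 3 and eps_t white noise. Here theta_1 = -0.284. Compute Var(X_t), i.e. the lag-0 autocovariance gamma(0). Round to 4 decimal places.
\gamma(0) = 3.2420

For an MA(q) process X_t = eps_t + sum_i theta_i eps_{t-i} with
Var(eps_t) = sigma^2, the variance is
  gamma(0) = sigma^2 * (1 + sum_i theta_i^2).
  sum_i theta_i^2 = (-0.284)^2 = 0.080656.
  gamma(0) = 3 * (1 + 0.080656) = 3 * 1.080656 = 3.241968, which rounds to 3.2420.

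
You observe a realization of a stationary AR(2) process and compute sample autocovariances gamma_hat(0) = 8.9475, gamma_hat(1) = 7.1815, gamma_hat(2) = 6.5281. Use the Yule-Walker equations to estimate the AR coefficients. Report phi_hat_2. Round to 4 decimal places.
\hat\phi_{2} = 0.2400

The Yule-Walker equations for an AR(p) process read, in matrix form,
  Gamma_p phi = r_p,   with   (Gamma_p)_{ij} = gamma(|i - j|),
                       (r_p)_i = gamma(i),   i,j = 1..p.
Substitute the sample gammas (Toeplitz matrix and right-hand side of size 2):
  Gamma_p = [[8.9475, 7.1815], [7.1815, 8.9475]]
  r_p     = [7.1815, 6.5281]
Written out:
  8.9475 phi_1 + 7.1815 phi_2 = 7.1815
  7.1815 phi_1 + 8.9475 phi_2 = 6.5281
Solve by Cramer's rule:
  det = gamma(0)^2 - gamma(1)^2 = (8.9475)^2 - (7.1815)^2 = 80.05775625 - 51.57394225 = 28.483814
  phi_hat_1 = [gamma(1) gamma(0) - gamma(1) gamma(2)] / det = [(7.1815)(8.9475) - (7.1815)(6.5281)] / 28.483814 = 17.3749211 / 28.483814 = 0.61
  phi_hat_2 = [gamma(0) gamma(2) - gamma(1)^2] / det = [(8.9475)(6.5281) - (7.1815)^2] / 28.483814 = 6.8362325 / 28.483814 = 0.24
So phi_hat = [0.6100, 0.2400].
Therefore phi_hat_2 = 0.2400.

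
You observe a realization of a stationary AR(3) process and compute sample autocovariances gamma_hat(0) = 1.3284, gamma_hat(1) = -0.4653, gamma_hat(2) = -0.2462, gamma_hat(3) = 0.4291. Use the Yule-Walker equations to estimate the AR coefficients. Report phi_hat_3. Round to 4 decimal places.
\hat\phi_{3} = 0.1460

The Yule-Walker equations for an AR(p) process read, in matrix form,
  Gamma_p phi = r_p,   with   (Gamma_p)_{ij} = gamma(|i - j|),
                       (r_p)_i = gamma(i),   i,j = 1..p.
Substitute the sample gammas (Toeplitz matrix and right-hand side of size 3):
  Gamma_p = [[1.3284, -0.4653, -0.2462], [-0.4653, 1.3284, -0.4653], [-0.2462, -0.4653, 1.3284]]
  r_p     = [-0.4653, -0.2462, 0.4291]
Written out (R1..R3):
  (R1) 1.3284 phi_1 - 0.4653 phi_2 - 0.2462 phi_3 = -0.4653
  (R2) -0.4653 phi_1 + 1.3284 phi_2 - 0.4653 phi_3 = -0.2462
  (R3) -0.2462 phi_1 - 0.4653 phi_2 + 1.3284 phi_3 = 0.4291
Gaussian elimination:
  R2 <- R2 - (-0.4653/1.3284) R1 = R2 - (-0.350271) R1:  1.165419 phi_2 - 0.551537 phi_3 = -0.409181
  R3 <- R3 - (-0.2462/1.3284) R1 = R3 - (-0.185336) R1:  -0.551537 phi_2 + 1.28277 phi_3 = 0.342863
  R3 <- R3 - (-0.551537/1.165419) R2 = R3 - (-0.473252) R2:  1.021755 phi_3 = 0.149218
Back-substitution:
  phi_hat_3 = 0.149218 / 1.021755 = 0.146041
  phi_hat_2 = (-0.409181 - (-0.551537)(0.146041)) / 1.165419 = -0.281988
  phi_hat_1 = (-0.4653 - (-0.4653)(-0.281988) - (-0.2462)(0.146041)) / 1.3284 = -0.421977
So phi_hat = [-0.4220, -0.2820, 0.1460].
Therefore phi_hat_3 = 0.1460.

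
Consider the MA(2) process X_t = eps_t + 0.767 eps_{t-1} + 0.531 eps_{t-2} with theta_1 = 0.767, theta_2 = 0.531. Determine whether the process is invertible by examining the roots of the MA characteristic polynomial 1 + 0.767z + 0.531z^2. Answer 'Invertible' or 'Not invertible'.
\text{Invertible}

The MA(q) characteristic polynomial is P(z) = 1 + 0.767z + 0.531z^2.
Invertibility requires all roots to lie outside the unit circle, i.e. |z| > 1 for every root.
Set 1 + (0.767) z + (0.531) z^2 = 0, i.e. a z^2 + b z + c = 0 with a = 0.531, b = 0.767, c = 1.
Discriminant D = b^2 - 4ac = (0.767)^2 - 4*(0.531)*1 = 0.588289 - (2.124) = -1.535711.
D < 0, so the roots are the complex-conjugate pair z = (-b +/- i sqrt(-D)) / (2a) = -0.7222 +/- 1.1669i.
For a conjugate pair |z|^2 = z * conj(z) = (product of roots) = c/a = 1/(0.531) = 1.883239, so |z| = sqrt(1.883239) = 1.3723 for both roots.
Moduli of all roots: 1.3723, 1.3723.
All moduli strictly greater than 1? Yes.
Verdict: Invertible.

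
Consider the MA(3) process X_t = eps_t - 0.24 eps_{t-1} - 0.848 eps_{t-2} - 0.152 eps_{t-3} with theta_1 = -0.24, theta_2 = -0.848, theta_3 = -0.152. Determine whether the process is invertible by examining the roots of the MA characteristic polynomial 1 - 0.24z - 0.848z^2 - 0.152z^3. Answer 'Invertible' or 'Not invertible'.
\text{Not invertible}

The MA(q) characteristic polynomial is P(z) = 1 - 0.24z - 0.848z^2 - 0.152z^3.
Invertibility requires all roots to lie outside the unit circle, i.e. |z| > 1 for every root.
Degree 3: look for a simple real root z0 first, then factor out (1 - z/z0) and solve the remaining quadratic.
Testing z0 = -5: P(-5) = 1 + (-0.24)(-5) + (-0.848)(-5)^2 + (-0.152)(-5)^3
  = 1 + (1.2) + (-21.2) + (19) = 0.  So z_0 = -5 is a root, |z_0| = 5.
Divide out the factor (1 + 0.2 z) = (1 - z/z0) (since 1/z0 = -0.2):
  P(z) = (1 + 0.2 z)(1 + (-0.44) z + (-0.76) z^2)
  [check: z-coef -0.44 - (-0.2) = -0.24; z^2-coef -0.76 - (-0.2)(-0.44) = -0.848; z^3-coef -(-0.2)(-0.76) = -0.152.]
Remaining roots from the quadratic factor 1 + (-0.44) z + (-0.76) z^2:
  Set 1 + (-0.44) z + (-0.76) z^2 = 0, i.e. a z^2 + b z + c = 0 with a = -0.76, b = -0.44, c = 1.
  Discriminant D = b^2 - 4ac = (-0.44)^2 - 4*(-0.76)*1 = 0.1936 - (-3.04) = 3.2336.
  D >= 0, so the roots are real: z = (-b +/- sqrt(D)) / (2a) = (0.44 +/- 1.798221) / (-1.52).
    z_1 = (0.44 + 1.798221) / (-1.52) = -1.4725,   |z_1| = 1.4725.
    z_2 = (0.44 - 1.798221) / (-1.52) = 0.8936,   |z_2| = 0.8936.
Moduli of all roots: 5.0000, 1.4725, 0.8936.
All moduli strictly greater than 1? No.
Verdict: Not invertible.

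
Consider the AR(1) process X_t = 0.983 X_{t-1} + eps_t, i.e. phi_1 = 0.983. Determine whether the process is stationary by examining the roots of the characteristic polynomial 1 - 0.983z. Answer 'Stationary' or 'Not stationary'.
\text{Stationary}

The AR(p) characteristic polynomial is P(z) = 1 - 0.983z.
Stationarity requires all roots to lie outside the unit circle, i.e. |z| > 1 for every root.
This is linear in z: 1 + (-0.983) z = 0  =>  z = -1/(-0.983) = 1.017294,  |z| = 1.017294.
Moduli of all roots: 1.0173.
All moduli strictly greater than 1? Yes.
Verdict: Stationary.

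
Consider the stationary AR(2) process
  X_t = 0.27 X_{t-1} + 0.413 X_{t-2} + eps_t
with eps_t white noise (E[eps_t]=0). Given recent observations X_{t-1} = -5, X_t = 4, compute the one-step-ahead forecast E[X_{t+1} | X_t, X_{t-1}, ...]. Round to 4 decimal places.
E[X_{t+1} \mid \mathcal F_t] = -0.9850

For an AR(p) model X_t = c + sum_i phi_i X_{t-i} + eps_t, the
one-step-ahead conditional mean is
  E[X_{t+1} | X_t, ...] = c + sum_i phi_i X_{t+1-i}.
Substitute known values:
  E[X_{t+1} | ...] = (0.27) * (4) + (0.413) * (-5)
                   = -0.9850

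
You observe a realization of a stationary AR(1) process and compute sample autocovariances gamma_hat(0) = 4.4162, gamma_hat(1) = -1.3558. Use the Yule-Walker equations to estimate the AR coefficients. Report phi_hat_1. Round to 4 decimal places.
\hat\phi_{1} = -0.3070

The Yule-Walker equations for an AR(p) process read, in matrix form,
  Gamma_p phi = r_p,   with   (Gamma_p)_{ij} = gamma(|i - j|),
                       (r_p)_i = gamma(i),   i,j = 1..p.
Substitute the sample gammas (Toeplitz matrix and right-hand side of size 1):
  Gamma_p = [[4.4162]]
  r_p     = [-1.3558]
With p = 1 this is the single equation gamma(0) phi_1 = gamma(1):
  phi_hat_1 = gamma(1) / gamma(0) = -1.3558 / 4.4162 = -0.3070.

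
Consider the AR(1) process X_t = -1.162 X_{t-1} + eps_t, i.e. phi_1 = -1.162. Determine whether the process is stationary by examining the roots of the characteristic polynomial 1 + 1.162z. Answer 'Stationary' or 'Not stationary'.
\text{Not stationary}

The AR(p) characteristic polynomial is P(z) = 1 + 1.162z.
Stationarity requires all roots to lie outside the unit circle, i.e. |z| > 1 for every root.
This is linear in z: 1 + (1.162) z = 0  =>  z = -1/(1.162) = -0.860585,  |z| = 0.860585.
Moduli of all roots: 0.8606.
All moduli strictly greater than 1? No.
Verdict: Not stationary.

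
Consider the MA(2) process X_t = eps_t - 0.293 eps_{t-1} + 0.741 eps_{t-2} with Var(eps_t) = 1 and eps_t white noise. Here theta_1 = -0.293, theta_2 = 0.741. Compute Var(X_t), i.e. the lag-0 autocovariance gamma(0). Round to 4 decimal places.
\gamma(0) = 1.6349

For an MA(q) process X_t = eps_t + sum_i theta_i eps_{t-i} with
Var(eps_t) = sigma^2, the variance is
  gamma(0) = sigma^2 * (1 + sum_i theta_i^2).
  sum_i theta_i^2 = (-0.293)^2 + (0.741)^2 = 0.085849 + 0.549081 = 0.63493.
  gamma(0) = 1 * (1 + 0.63493) = 1 * 1.63493 = 1.63493, which rounds to 1.6349.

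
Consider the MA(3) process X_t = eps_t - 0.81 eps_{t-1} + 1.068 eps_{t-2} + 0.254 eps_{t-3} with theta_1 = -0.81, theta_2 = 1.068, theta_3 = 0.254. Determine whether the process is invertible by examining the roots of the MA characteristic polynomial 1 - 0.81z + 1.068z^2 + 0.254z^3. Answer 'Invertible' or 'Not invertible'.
\text{Not invertible}

The MA(q) characteristic polynomial is P(z) = 1 - 0.81z + 1.068z^2 + 0.254z^3.
Invertibility requires all roots to lie outside the unit circle, i.e. |z| > 1 for every root.
Degree 3: look for a simple real root z0 first, then factor out (1 - z/z0) and solve the remaining quadratic.
Testing z0 = -5: P(-5) = 1 + (-0.81)(-5) + (1.068)(-5)^2 + (0.254)(-5)^3
  = 1 + (4.05) + (26.7) + (-31.75) = 0.  So z_0 = -5 is a root, |z_0| = 5.
Divide out the factor (1 + 0.2 z) = (1 - z/z0) (since 1/z0 = -0.2):
  P(z) = (1 + 0.2 z)(1 + (-1.01) z + (1.27) z^2)
  [check: z-coef -1.01 - (-0.2) = -0.81; z^2-coef 1.27 - (-0.2)(-1.01) = 1.068; z^3-coef -(-0.2)(1.27) = 0.254.]
Remaining roots from the quadratic factor 1 + (-1.01) z + (1.27) z^2:
  Set 1 + (-1.01) z + (1.27) z^2 = 0, i.e. a z^2 + b z + c = 0 with a = 1.27, b = -1.01, c = 1.
  Discriminant D = b^2 - 4ac = (-1.01)^2 - 4*(1.27)*1 = 1.0201 - (5.08) = -4.0599.
  D < 0, so the roots are the complex-conjugate pair z = (-b +/- i sqrt(-D)) / (2a) = 0.3976 +/- 0.7933i.
  For a conjugate pair |z|^2 = z * conj(z) = (product of roots) = c/a = 1/(1.27) = 0.787402, so |z| = sqrt(0.787402) = 0.8874 for both roots.
Moduli of all roots: 5.0000, 0.8874, 0.8874.
All moduli strictly greater than 1? No.
Verdict: Not invertible.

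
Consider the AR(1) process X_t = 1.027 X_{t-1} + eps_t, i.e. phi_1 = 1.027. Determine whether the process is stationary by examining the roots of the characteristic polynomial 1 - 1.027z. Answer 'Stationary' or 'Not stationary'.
\text{Not stationary}

The AR(p) characteristic polynomial is P(z) = 1 - 1.027z.
Stationarity requires all roots to lie outside the unit circle, i.e. |z| > 1 for every root.
This is linear in z: 1 + (-1.027) z = 0  =>  z = -1/(-1.027) = 0.97371,  |z| = 0.97371.
Moduli of all roots: 0.9737.
All moduli strictly greater than 1? No.
Verdict: Not stationary.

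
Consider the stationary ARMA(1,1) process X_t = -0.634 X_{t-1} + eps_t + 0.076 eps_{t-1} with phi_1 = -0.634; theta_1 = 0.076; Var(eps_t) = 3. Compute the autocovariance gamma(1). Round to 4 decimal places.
\gamma(1) = -2.6643

Multiply the model equation by X_{t-k} and take expectations. With theta_0 = psi_0 = 1 and psi_j the MA(infinity) weights, this gives
  gamma(k) - sum_i phi_i gamma(k-i) = c_k,
  c_k = sigma^2 * sum_{j=k..q} theta_j psi_{j-k}   (c_k = 0 for k > q),
using gamma(-m) = gamma(m).
psi-weights needed (psi_j = theta_j + sum_i phi_i psi_{j-i}):
  psi_1 = theta_1 + phi_1 = 0.076 + (-0.634) = -0.558
Right-hand sides:
  c_0 = sigma^2 (1 + theta_1 psi_1) = 3 * (1 + (0.076)(-0.558)) = 3 * 0.957592 = 2.872776
  c_1 = sigma^2 theta_1 = 3 * (0.076) = 0.228
  c_2 = 0
Equations for k = 0 and k = 1 (AR order 1):
  gamma(0) = phi_1 gamma(1) + c_0
  gamma(1) = phi_1 gamma(0) + c_1
Substituting the second into the first: gamma(0) (1 - phi_1^2) = c_0 + phi_1 c_1, so
  gamma(0) = (c_0 + phi_1 c_1) / (1 - phi_1^2) = (2.872776 + (-0.634)(0.228)) / (1 - (-0.634)^2) = 2.728224 / 0.598044 = 4.561912.
  gamma(1) = phi_1 gamma(0) + c_1 = (-0.634)(4.561912) + (0.228) = -2.664252.
Therefore gamma(1) = -2.6643 (to 4 decimal places).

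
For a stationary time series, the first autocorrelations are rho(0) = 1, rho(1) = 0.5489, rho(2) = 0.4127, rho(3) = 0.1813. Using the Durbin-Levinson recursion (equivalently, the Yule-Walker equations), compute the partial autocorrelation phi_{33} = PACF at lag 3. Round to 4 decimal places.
\phi_{33} = -0.1419

The PACF at lag k is phi_{kk}, the last component of the solution
to the Yule-Walker system G_k phi = r_k where
  (G_k)_{ij} = rho(|i - j|), (r_k)_i = rho(i), i,j = 1..k.
Equivalently, Durbin-Levinson gives phi_{kk} iteratively:
  phi_{11} = rho(1)
  phi_{kk} = [rho(k) - sum_{j=1..k-1} phi_{k-1,j} rho(k-j)]
            / [1 - sum_{j=1..k-1} phi_{k-1,j} rho(j)],
  phi_{k,j} = phi_{k-1,j} - phi_{kk} phi_{k-1,k-j},  j = 1..k-1.
Step k = 1:
  phi_11 = rho(1) = 0.5489.
Step k = 2:
  phi_22 = [rho(2) - phi_11 rho(1)] / [1 - phi_11 rho(1)] = [0.4127 - (0.5489)(0.5489)] / [1 - (0.5489)(0.5489)]
         = 0.11140879 / 0.69870879 = 0.15945.
  Update: phi_21 = phi_11 - phi_22 phi_11 = 0.5489 - (0.15945)(0.5489) = 0.461378.
Step k = 3:
  phi_33 = [rho(3) - phi_21 rho(2) - phi_22 rho(1)] / [1 - phi_21 rho(1) - phi_22 rho(2)]
    numerator   = 0.1813 - (0.461378)(0.4127) - (0.15945)(0.5489) = -0.09663261
    denominator = 1 - (0.461378)(0.5489) - (0.15945)(0.4127) = 0.68094471
  phi_33 = -0.09663261 / 0.68094471 = -0.1419.
Therefore phi_{33} = -0.1419.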